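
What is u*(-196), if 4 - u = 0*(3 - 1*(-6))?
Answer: -784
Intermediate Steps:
u = 4 (u = 4 - 0*(3 - 1*(-6)) = 4 - 0*(3 + 6) = 4 - 0*9 = 4 - 1*0 = 4 + 0 = 4)
u*(-196) = 4*(-196) = -784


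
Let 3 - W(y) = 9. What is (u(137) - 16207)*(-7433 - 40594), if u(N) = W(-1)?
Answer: 778661751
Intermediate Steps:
W(y) = -6 (W(y) = 3 - 1*9 = 3 - 9 = -6)
u(N) = -6
(u(137) - 16207)*(-7433 - 40594) = (-6 - 16207)*(-7433 - 40594) = -16213*(-48027) = 778661751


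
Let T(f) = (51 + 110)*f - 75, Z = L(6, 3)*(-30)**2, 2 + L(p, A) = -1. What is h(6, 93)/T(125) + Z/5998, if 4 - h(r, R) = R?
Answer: -27334411/60129950 ≈ -0.45459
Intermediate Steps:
h(r, R) = 4 - R
L(p, A) = -3 (L(p, A) = -2 - 1 = -3)
Z = -2700 (Z = -3*(-30)**2 = -3*900 = -2700)
T(f) = -75 + 161*f (T(f) = 161*f - 75 = -75 + 161*f)
h(6, 93)/T(125) + Z/5998 = (4 - 1*93)/(-75 + 161*125) - 2700/5998 = (4 - 93)/(-75 + 20125) - 2700*1/5998 = -89/20050 - 1350/2999 = -27334411/60129950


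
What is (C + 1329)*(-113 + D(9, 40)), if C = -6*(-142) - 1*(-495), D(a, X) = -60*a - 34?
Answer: -1838412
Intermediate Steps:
D(a, X) = -34 - 60*a
C = 1347 (C = 852 + 495 = 1347)
(C + 1329)*(-113 + D(9, 40)) = (1347 + 1329)*(-113 + (-34 - 60*9)) = 2676*(-113 + (-34 - 540)) = 2676*(-113 - 574) = 2676*(-687) = -1838412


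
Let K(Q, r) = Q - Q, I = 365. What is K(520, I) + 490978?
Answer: 490978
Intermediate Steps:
K(Q, r) = 0
K(520, I) + 490978 = 0 + 490978 = 490978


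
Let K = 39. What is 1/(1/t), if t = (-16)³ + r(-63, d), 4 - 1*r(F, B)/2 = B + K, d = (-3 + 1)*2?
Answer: -4158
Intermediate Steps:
d = -4 (d = -2*2 = -4)
r(F, B) = -70 - 2*B (r(F, B) = 8 - 2*(B + 39) = 8 - 2*(39 + B) = 8 + (-78 - 2*B) = -70 - 2*B)
t = -4158 (t = (-16)³ + (-70 - 2*(-4)) = -4096 + (-70 + 8) = -4096 - 62 = -4158)
1/(1/t) = 1/(1/(-4158)) = 1/(-1/4158) = -4158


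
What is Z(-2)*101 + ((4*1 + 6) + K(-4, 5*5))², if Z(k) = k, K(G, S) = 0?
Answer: -102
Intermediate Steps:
Z(-2)*101 + ((4*1 + 6) + K(-4, 5*5))² = -2*101 + ((4*1 + 6) + 0)² = -202 + ((4 + 6) + 0)² = -202 + (10 + 0)² = -202 + 10² = -202 + 100 = -102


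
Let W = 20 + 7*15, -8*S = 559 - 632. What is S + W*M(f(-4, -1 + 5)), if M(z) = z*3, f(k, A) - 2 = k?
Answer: -5927/8 ≈ -740.88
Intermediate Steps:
f(k, A) = 2 + k
M(z) = 3*z
S = 73/8 (S = -(559 - 632)/8 = -⅛*(-73) = 73/8 ≈ 9.1250)
W = 125 (W = 20 + 105 = 125)
S + W*M(f(-4, -1 + 5)) = 73/8 + 125*(3*(2 - 4)) = 73/8 + 125*(3*(-2)) = 73/8 + 125*(-6) = 73/8 - 750 = -5927/8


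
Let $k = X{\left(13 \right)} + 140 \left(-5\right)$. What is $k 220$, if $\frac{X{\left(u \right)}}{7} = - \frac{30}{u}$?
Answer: $- \frac{2048200}{13} \approx -1.5755 \cdot 10^{5}$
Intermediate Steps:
$X{\left(u \right)} = - \frac{210}{u}$ ($X{\left(u \right)} = 7 \left(- \frac{30}{u}\right) = - \frac{210}{u}$)
$k = - \frac{9310}{13}$ ($k = - \frac{210}{13} + 140 \left(-5\right) = \left(-210\right) \frac{1}{13} - 700 = - \frac{210}{13} - 700 = - \frac{9310}{13} \approx -716.15$)
$k 220 = \left(- \frac{9310}{13}\right) 220 = - \frac{2048200}{13}$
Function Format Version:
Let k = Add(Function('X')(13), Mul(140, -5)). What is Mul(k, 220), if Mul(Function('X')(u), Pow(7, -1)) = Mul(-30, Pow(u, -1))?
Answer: Rational(-2048200, 13) ≈ -1.5755e+5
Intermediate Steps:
Function('X')(u) = Mul(-210, Pow(u, -1)) (Function('X')(u) = Mul(7, Mul(-30, Pow(u, -1))) = Mul(-210, Pow(u, -1)))
k = Rational(-9310, 13) (k = Add(Mul(-210, Pow(13, -1)), Mul(140, -5)) = Add(Mul(-210, Rational(1, 13)), -700) = Add(Rational(-210, 13), -700) = Rational(-9310, 13) ≈ -716.15)
Mul(k, 220) = Mul(Rational(-9310, 13), 220) = Rational(-2048200, 13)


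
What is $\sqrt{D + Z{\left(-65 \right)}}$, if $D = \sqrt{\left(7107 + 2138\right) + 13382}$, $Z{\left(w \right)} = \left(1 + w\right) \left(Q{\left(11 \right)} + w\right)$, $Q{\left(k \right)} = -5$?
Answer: $\sqrt{4480 + 11 \sqrt{187}} \approx 68.047$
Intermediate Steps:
$Z{\left(w \right)} = \left(1 + w\right) \left(-5 + w\right)$
$D = 11 \sqrt{187}$ ($D = \sqrt{9245 + 13382} = \sqrt{22627} = 11 \sqrt{187} \approx 150.42$)
$\sqrt{D + Z{\left(-65 \right)}} = \sqrt{11 \sqrt{187} - \left(-255 - 4225\right)} = \sqrt{11 \sqrt{187} + \left(-5 + 4225 + 260\right)} = \sqrt{11 \sqrt{187} + 4480} = \sqrt{4480 + 11 \sqrt{187}}$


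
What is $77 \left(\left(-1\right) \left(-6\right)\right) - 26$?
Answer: $436$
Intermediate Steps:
$77 \left(\left(-1\right) \left(-6\right)\right) - 26 = 77 \cdot 6 - 26 = 462 - 26 = 436$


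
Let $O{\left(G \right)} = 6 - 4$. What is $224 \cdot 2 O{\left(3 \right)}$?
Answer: $896$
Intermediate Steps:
$O{\left(G \right)} = 2$ ($O{\left(G \right)} = 6 - 4 = 2$)
$224 \cdot 2 O{\left(3 \right)} = 224 \cdot 2 \cdot 2 = 224 \cdot 4 = 896$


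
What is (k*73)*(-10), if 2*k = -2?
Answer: 730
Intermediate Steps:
k = -1 (k = (1/2)*(-2) = -1)
(k*73)*(-10) = -1*73*(-10) = -73*(-10) = 730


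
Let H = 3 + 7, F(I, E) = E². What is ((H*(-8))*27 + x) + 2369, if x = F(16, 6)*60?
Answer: 2369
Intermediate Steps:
H = 10
x = 2160 (x = 6²*60 = 36*60 = 2160)
((H*(-8))*27 + x) + 2369 = ((10*(-8))*27 + 2160) + 2369 = (-80*27 + 2160) + 2369 = (-2160 + 2160) + 2369 = 0 + 2369 = 2369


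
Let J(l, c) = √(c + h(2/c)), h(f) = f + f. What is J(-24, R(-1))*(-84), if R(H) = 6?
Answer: -56*√15 ≈ -216.89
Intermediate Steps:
h(f) = 2*f
J(l, c) = √(c + 4/c) (J(l, c) = √(c + 2*(2/c)) = √(c + 4/c))
J(-24, R(-1))*(-84) = √(6 + 4/6)*(-84) = √(6 + 4*(⅙))*(-84) = √(6 + ⅔)*(-84) = √(20/3)*(-84) = (2*√15/3)*(-84) = -56*√15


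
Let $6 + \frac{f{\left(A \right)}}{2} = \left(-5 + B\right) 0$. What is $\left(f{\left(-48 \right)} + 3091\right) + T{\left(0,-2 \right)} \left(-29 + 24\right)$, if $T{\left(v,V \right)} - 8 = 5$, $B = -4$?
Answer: $3014$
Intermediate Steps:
$f{\left(A \right)} = -12$ ($f{\left(A \right)} = -12 + 2 \left(-5 - 4\right) 0 = -12 + 2 \left(\left(-9\right) 0\right) = -12 + 2 \cdot 0 = -12 + 0 = -12$)
$T{\left(v,V \right)} = 13$ ($T{\left(v,V \right)} = 8 + 5 = 13$)
$\left(f{\left(-48 \right)} + 3091\right) + T{\left(0,-2 \right)} \left(-29 + 24\right) = \left(-12 + 3091\right) + 13 \left(-29 + 24\right) = 3079 + 13 \left(-5\right) = 3079 - 65 = 3014$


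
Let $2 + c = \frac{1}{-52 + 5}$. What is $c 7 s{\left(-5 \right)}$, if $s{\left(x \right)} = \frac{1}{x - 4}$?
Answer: $\frac{665}{423} \approx 1.5721$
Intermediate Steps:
$c = - \frac{95}{47}$ ($c = -2 + \frac{1}{-52 + 5} = -2 + \frac{1}{-47} = -2 - \frac{1}{47} = - \frac{95}{47} \approx -2.0213$)
$s{\left(x \right)} = \frac{1}{-4 + x}$
$c 7 s{\left(-5 \right)} = - \frac{95 \frac{7}{-4 - 5}}{47} = - \frac{95 \frac{7}{-9}}{47} = - \frac{95 \cdot 7 \left(- \frac{1}{9}\right)}{47} = \left(- \frac{95}{47}\right) \left(- \frac{7}{9}\right) = \frac{665}{423}$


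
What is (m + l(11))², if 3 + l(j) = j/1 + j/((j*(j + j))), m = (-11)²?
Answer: 8059921/484 ≈ 16653.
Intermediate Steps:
m = 121
l(j) = -3 + j + 1/(2*j) (l(j) = -3 + (j/1 + j/((j*(j + j)))) = -3 + (j*1 + j/((j*(2*j)))) = -3 + (j + j/((2*j²))) = -3 + (j + j*(1/(2*j²))) = -3 + (j + 1/(2*j)) = -3 + j + 1/(2*j))
(m + l(11))² = (121 + (-3 + 11 + (½)/11))² = (121 + (-3 + 11 + (½)*(1/11)))² = (121 + (-3 + 11 + 1/22))² = (121 + 177/22)² = (2839/22)² = 8059921/484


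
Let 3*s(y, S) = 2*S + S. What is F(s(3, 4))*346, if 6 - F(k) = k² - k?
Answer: -2076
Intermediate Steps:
s(y, S) = S (s(y, S) = (2*S + S)/3 = (3*S)/3 = S)
F(k) = 6 + k - k² (F(k) = 6 - (k² - k) = 6 + (k - k²) = 6 + k - k²)
F(s(3, 4))*346 = (6 + 4 - 1*4²)*346 = (6 + 4 - 1*16)*346 = (6 + 4 - 16)*346 = -6*346 = -2076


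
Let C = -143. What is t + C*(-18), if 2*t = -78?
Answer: 2535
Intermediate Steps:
t = -39 (t = (1/2)*(-78) = -39)
t + C*(-18) = -39 - 143*(-18) = -39 + 2574 = 2535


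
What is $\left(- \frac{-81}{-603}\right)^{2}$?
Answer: $\frac{81}{4489} \approx 0.018044$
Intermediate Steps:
$\left(- \frac{-81}{-603}\right)^{2} = \left(- \frac{\left(-81\right) \left(-1\right)}{603}\right)^{2} = \left(\left(-1\right) \frac{9}{67}\right)^{2} = \left(- \frac{9}{67}\right)^{2} = \frac{81}{4489}$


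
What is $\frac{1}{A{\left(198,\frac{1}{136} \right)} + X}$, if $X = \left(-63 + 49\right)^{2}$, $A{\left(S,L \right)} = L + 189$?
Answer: $\frac{136}{52361} \approx 0.0025974$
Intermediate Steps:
$A{\left(S,L \right)} = 189 + L$
$X = 196$ ($X = \left(-14\right)^{2} = 196$)
$\frac{1}{A{\left(198,\frac{1}{136} \right)} + X} = \frac{1}{\left(189 + \frac{1}{136}\right) + 196} = \frac{1}{\frac{25705}{136} + 196} = \frac{1}{\frac{52361}{136}} = \frac{136}{52361}$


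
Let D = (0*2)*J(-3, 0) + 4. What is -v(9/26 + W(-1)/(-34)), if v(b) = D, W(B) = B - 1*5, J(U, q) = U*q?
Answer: -4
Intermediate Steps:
W(B) = -5 + B (W(B) = B - 5 = -5 + B)
D = 4 (D = (0*2)*(-3*0) + 4 = 0*0 + 4 = 0 + 4 = 4)
v(b) = 4
-v(9/26 + W(-1)/(-34)) = -1*4 = -4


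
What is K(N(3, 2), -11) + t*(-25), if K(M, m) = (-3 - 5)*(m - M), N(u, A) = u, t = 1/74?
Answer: 8263/74 ≈ 111.66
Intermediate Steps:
t = 1/74 ≈ 0.013514
K(M, m) = -8*m + 8*M (K(M, m) = -8*(m - M) = -8*m + 8*M)
K(N(3, 2), -11) + t*(-25) = (-8*(-11) + 8*3) + (1/74)*(-25) = (88 + 24) - 25/74 = 112 - 25/74 = 8263/74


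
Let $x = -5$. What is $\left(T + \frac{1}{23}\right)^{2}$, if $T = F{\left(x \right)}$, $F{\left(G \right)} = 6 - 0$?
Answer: $\frac{19321}{529} \approx 36.524$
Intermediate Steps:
$F{\left(G \right)} = 6$ ($F{\left(G \right)} = 6 + 0 = 6$)
$T = 6$
$\left(T + \frac{1}{23}\right)^{2} = \left(6 + \frac{1}{23}\right)^{2} = \left(\frac{139}{23}\right)^{2} = \frac{19321}{529}$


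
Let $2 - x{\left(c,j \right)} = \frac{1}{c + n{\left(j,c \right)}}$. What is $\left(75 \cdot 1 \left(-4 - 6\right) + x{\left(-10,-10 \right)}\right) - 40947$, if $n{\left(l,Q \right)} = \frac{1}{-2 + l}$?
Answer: $- \frac{5045083}{121} \approx -41695.0$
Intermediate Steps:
$x{\left(c,j \right)} = 2 - \frac{1}{c + \frac{1}{-2 + j}}$
$\left(75 \cdot 1 \left(-4 - 6\right) + x{\left(-10,-10 \right)}\right) - 40947 = \left(75 \cdot 1 \left(-4 - 6\right) + \frac{2 + \left(-1 + 2 \left(-10\right)\right) \left(-2 - 10\right)}{1 - 10 \left(-2 - 10\right)}\right) - 40947 = \left(75 \cdot 1 \left(-4 - 6\right) + \frac{2 + \left(-1 - 20\right) \left(-12\right)}{1 - -120}\right) - 40947 = \left(75 \cdot 1 \left(-4 - 6\right) + \frac{2 - -252}{1 + 120}\right) - 40947 = \left(75 \cdot 1 \left(-10\right) + \frac{2 + 252}{121}\right) - 40947 = \left(75 \left(-10\right) + \frac{1}{121} \cdot 254\right) - 40947 = \left(-750 + \frac{254}{121}\right) - 40947 = - \frac{90496}{121} - 40947 = - \frac{5045083}{121}$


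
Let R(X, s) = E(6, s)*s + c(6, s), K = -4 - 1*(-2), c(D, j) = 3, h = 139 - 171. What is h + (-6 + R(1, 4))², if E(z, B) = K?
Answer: 89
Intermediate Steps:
h = -32
K = -2 (K = -4 + 2 = -2)
E(z, B) = -2
R(X, s) = 3 - 2*s (R(X, s) = -2*s + 3 = 3 - 2*s)
h + (-6 + R(1, 4))² = -32 + (-6 + (3 - 2*4))² = -32 + (-6 + (3 - 8))² = -32 + (-6 - 5)² = -32 + (-11)² = -32 + 121 = 89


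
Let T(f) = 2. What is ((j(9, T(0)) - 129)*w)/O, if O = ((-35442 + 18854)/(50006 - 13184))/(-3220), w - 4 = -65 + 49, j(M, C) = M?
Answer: 42684062400/4147 ≈ 1.0293e+7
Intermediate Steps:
w = -12 (w = 4 + (-65 + 49) = 4 - 16 = -12)
O = 4147/29641710 (O = -16588/36822*(-1/3220) = -16588*1/36822*(-1/3220) = -8294/18411*(-1/3220) = 4147/29641710 ≈ 0.00013990)
((j(9, T(0)) - 129)*w)/O = ((9 - 129)*(-12))/(4147/29641710) = -120*(-12)*(29641710/4147) = 1440*(29641710/4147) = 42684062400/4147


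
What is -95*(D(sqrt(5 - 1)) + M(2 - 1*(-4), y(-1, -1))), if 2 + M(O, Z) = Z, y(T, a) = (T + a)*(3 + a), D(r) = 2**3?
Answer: -190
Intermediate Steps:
D(r) = 8
y(T, a) = (3 + a)*(T + a)
M(O, Z) = -2 + Z
-95*(D(sqrt(5 - 1)) + M(2 - 1*(-4), y(-1, -1))) = -95*(8 + (-2 + ((-1)**2 + 3*(-1) + 3*(-1) - 1*(-1)))) = -95*(8 + (-2 + (1 - 3 - 3 + 1))) = -95*(8 + (-2 - 4)) = -95*(8 - 6) = -95*2 = -190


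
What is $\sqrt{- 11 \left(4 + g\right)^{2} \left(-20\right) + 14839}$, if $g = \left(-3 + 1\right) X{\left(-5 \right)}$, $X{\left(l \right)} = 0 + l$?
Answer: $11 \sqrt{479} \approx 240.75$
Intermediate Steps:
$X{\left(l \right)} = l$
$g = 10$ ($g = \left(-3 + 1\right) \left(-5\right) = \left(-2\right) \left(-5\right) = 10$)
$\sqrt{- 11 \left(4 + g\right)^{2} \left(-20\right) + 14839} = \sqrt{- 11 \left(4 + 10\right)^{2} \left(-20\right) + 14839} = \sqrt{- 11 \cdot 14^{2} \left(-20\right) + 14839} = \sqrt{\left(-11\right) 196 \left(-20\right) + 14839} = \sqrt{\left(-2156\right) \left(-20\right) + 14839} = \sqrt{43120 + 14839} = \sqrt{57959} = 11 \sqrt{479}$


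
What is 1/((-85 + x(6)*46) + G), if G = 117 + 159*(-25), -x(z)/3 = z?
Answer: -1/4771 ≈ -0.00020960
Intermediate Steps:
x(z) = -3*z
G = -3858 (G = 117 - 3975 = -3858)
1/((-85 + x(6)*46) + G) = 1/((-85 - 3*6*46) - 3858) = 1/((-85 - 18*46) - 3858) = 1/((-85 - 828) - 3858) = 1/(-913 - 3858) = 1/(-4771) = -1/4771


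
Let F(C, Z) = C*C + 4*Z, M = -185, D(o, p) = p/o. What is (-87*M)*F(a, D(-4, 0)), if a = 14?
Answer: 3154620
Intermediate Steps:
F(C, Z) = C**2 + 4*Z
(-87*M)*F(a, D(-4, 0)) = (-87*(-185))*(14**2 + 4*(0/(-4))) = 16095*(196 + 4*(0*(-1/4))) = 16095*(196 + 4*0) = 16095*(196 + 0) = 16095*196 = 3154620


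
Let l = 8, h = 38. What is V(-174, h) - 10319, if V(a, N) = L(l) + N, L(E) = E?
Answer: -10273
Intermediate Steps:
V(a, N) = 8 + N
V(-174, h) - 10319 = (8 + 38) - 10319 = 46 - 10319 = -10273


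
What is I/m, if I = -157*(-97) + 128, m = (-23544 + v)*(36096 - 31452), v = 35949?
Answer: 5119/19202940 ≈ 0.00026657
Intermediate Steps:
m = 57608820 (m = (-23544 + 35949)*(36096 - 31452) = 12405*4644 = 57608820)
I = 15357 (I = 15229 + 128 = 15357)
I/m = 15357/57608820 = 15357*(1/57608820) = 5119/19202940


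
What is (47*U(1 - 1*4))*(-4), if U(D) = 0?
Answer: 0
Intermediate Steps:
(47*U(1 - 1*4))*(-4) = (47*0)*(-4) = 0*(-4) = 0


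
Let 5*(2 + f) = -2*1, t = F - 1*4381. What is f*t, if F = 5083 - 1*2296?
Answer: 19128/5 ≈ 3825.6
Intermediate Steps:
F = 2787 (F = 5083 - 2296 = 2787)
t = -1594 (t = 2787 - 1*4381 = 2787 - 4381 = -1594)
f = -12/5 (f = -2 + (-2*1)/5 = -2 + (⅕)*(-2) = -2 - ⅖ = -12/5 ≈ -2.4000)
f*t = -12/5*(-1594) = 19128/5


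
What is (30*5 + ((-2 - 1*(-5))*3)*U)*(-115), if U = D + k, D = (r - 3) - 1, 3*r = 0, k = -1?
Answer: -12075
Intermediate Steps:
r = 0 (r = (⅓)*0 = 0)
D = -4 (D = (0 - 3) - 1 = -3 - 1 = -4)
U = -5 (U = -4 - 1 = -5)
(30*5 + ((-2 - 1*(-5))*3)*U)*(-115) = (30*5 + ((-2 - 1*(-5))*3)*(-5))*(-115) = (150 + ((-2 + 5)*3)*(-5))*(-115) = (150 + (3*3)*(-5))*(-115) = (150 + 9*(-5))*(-115) = (150 - 45)*(-115) = 105*(-115) = -12075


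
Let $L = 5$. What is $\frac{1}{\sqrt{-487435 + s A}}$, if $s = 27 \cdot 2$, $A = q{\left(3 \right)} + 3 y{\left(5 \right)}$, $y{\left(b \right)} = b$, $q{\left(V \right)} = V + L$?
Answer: $- \frac{i \sqrt{486193}}{486193} \approx - 0.0014342 i$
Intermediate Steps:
$q{\left(V \right)} = 5 + V$ ($q{\left(V \right)} = V + 5 = 5 + V$)
$A = 23$ ($A = \left(5 + 3\right) + 3 \cdot 5 = 8 + 15 = 23$)
$s = 54$
$\frac{1}{\sqrt{-487435 + s A}} = \frac{1}{\sqrt{-487435 + 54 \cdot 23}} = \frac{1}{\sqrt{-487435 + 1242}} = \frac{1}{\sqrt{-486193}} = \frac{1}{i \sqrt{486193}} = - \frac{i \sqrt{486193}}{486193}$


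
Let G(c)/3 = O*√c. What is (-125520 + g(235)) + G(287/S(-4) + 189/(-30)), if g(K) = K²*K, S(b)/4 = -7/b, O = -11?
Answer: 12852355 - 33*√3470/10 ≈ 1.2852e+7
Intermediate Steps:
S(b) = -28/b (S(b) = 4*(-7/b) = -28/b)
G(c) = -33*√c (G(c) = 3*(-11*√c) = -33*√c)
g(K) = K³
(-125520 + g(235)) + G(287/S(-4) + 189/(-30)) = (-125520 + 235³) - 33*√(287/((-28/(-4))) + 189/(-30)) = (-125520 + 12977875) - 33*√(287/((-28*(-¼))) + 189*(-1/30)) = 12852355 - 33*√(287/7 - 63/10) = 12852355 - 33*√(287*(⅐) - 63/10) = 12852355 - 33*√(41 - 63/10) = 12852355 - 33*√3470/10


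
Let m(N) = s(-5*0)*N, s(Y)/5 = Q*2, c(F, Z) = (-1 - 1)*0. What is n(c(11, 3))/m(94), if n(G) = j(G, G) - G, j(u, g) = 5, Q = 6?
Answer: 1/1128 ≈ 0.00088653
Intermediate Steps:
c(F, Z) = 0 (c(F, Z) = -2*0 = 0)
s(Y) = 60 (s(Y) = 5*(6*2) = 5*12 = 60)
n(G) = 5 - G
m(N) = 60*N
n(c(11, 3))/m(94) = (5 - 1*0)/((60*94)) = (5 + 0)/5640 = 5*(1/5640) = 1/1128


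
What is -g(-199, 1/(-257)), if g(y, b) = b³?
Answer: 1/16974593 ≈ 5.8912e-8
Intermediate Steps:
-g(-199, 1/(-257)) = -(1/(-257))³ = -(-1/257)³ = -1*(-1/16974593) = 1/16974593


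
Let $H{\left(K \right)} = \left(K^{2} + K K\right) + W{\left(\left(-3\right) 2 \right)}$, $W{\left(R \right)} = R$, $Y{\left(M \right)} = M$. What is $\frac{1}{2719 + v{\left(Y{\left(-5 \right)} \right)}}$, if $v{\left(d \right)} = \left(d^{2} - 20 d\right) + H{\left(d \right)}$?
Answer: $\frac{1}{2888} \approx 0.00034626$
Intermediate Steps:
$H{\left(K \right)} = -6 + 2 K^{2}$ ($H{\left(K \right)} = \left(K^{2} + K K\right) - 6 = \left(K^{2} + K^{2}\right) - 6 = 2 K^{2} - 6 = -6 + 2 K^{2}$)
$v{\left(d \right)} = -6 - 20 d + 3 d^{2}$ ($v{\left(d \right)} = \left(d^{2} - 20 d\right) + \left(-6 + 2 d^{2}\right) = -6 - 20 d + 3 d^{2}$)
$\frac{1}{2719 + v{\left(Y{\left(-5 \right)} \right)}} = \frac{1}{2719 - \left(-94 - 75\right)} = \frac{1}{2719 + \left(-6 + 100 + 3 \cdot 25\right)} = \frac{1}{2719 + \left(-6 + 100 + 75\right)} = \frac{1}{2719 + 169} = \frac{1}{2888}$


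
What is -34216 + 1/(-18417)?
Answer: -630156073/18417 ≈ -34216.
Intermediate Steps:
-34216 + 1/(-18417) = -34216 - 1/18417 = -630156073/18417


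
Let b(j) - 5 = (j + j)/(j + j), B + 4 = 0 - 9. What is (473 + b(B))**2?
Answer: 229441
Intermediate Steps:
B = -13 (B = -4 + (0 - 9) = -4 - 9 = -13)
b(j) = 6 (b(j) = 5 + (j + j)/(j + j) = 5 + (2*j)/((2*j)) = 5 + (2*j)*(1/(2*j)) = 5 + 1 = 6)
(473 + b(B))**2 = (473 + 6)**2 = 479**2 = 229441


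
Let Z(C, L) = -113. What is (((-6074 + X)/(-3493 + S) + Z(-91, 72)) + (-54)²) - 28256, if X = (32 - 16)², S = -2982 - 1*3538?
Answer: -254855071/10013 ≈ -25452.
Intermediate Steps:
S = -6520 (S = -2982 - 3538 = -6520)
X = 256 (X = 16² = 256)
(((-6074 + X)/(-3493 + S) + Z(-91, 72)) + (-54)²) - 28256 = (((-6074 + 256)/(-3493 - 6520) - 113) + (-54)²) - 28256 = ((-5818/(-10013) - 113) + 2916) - 28256 = ((-5818*(-1/10013) - 113) + 2916) - 28256 = ((5818/10013 - 113) + 2916) - 28256 = (-1125651/10013 + 2916) - 28256 = 28072257/10013 - 28256 = -254855071/10013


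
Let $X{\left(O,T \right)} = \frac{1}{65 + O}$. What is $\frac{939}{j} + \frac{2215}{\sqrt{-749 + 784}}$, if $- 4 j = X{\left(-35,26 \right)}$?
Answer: $-112680 + \frac{443 \sqrt{35}}{7} \approx -1.1231 \cdot 10^{5}$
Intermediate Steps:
$j = - \frac{1}{120}$ ($j = - \frac{1}{4 \left(65 - 35\right)} = - \frac{1}{4 \cdot 30} = \left(- \frac{1}{4}\right) \frac{1}{30} = - \frac{1}{120} \approx -0.0083333$)
$\frac{939}{j} + \frac{2215}{\sqrt{-749 + 784}} = \frac{939}{- \frac{1}{120}} + \frac{2215}{\sqrt{-749 + 784}} = 939 \left(-120\right) + \frac{2215}{\sqrt{35}} = -112680 + 2215 \frac{\sqrt{35}}{35} = -112680 + \frac{443 \sqrt{35}}{7}$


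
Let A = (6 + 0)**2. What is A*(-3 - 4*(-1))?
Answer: 36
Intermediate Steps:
A = 36 (A = 6**2 = 36)
A*(-3 - 4*(-1)) = 36*(-3 - 4*(-1)) = 36*(-3 + 4) = 36*1 = 36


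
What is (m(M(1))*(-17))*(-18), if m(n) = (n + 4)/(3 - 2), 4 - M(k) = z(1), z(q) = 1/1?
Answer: 2142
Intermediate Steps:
z(q) = 1 (z(q) = 1*1 = 1)
M(k) = 3 (M(k) = 4 - 1*1 = 4 - 1 = 3)
m(n) = 4 + n (m(n) = (4 + n)/1 = (4 + n)*1 = 4 + n)
(m(M(1))*(-17))*(-18) = ((4 + 3)*(-17))*(-18) = (7*(-17))*(-18) = -119*(-18) = 2142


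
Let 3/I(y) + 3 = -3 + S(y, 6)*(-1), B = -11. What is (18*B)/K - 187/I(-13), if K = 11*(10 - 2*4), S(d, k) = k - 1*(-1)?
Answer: 2404/3 ≈ 801.33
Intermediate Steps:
S(d, k) = 1 + k (S(d, k) = k + 1 = 1 + k)
K = 22 (K = 11*(10 - 8) = 11*2 = 22)
I(y) = -3/13 (I(y) = 3/(-3 + (-3 + (1 + 6)*(-1))) = 3/(-3 + (-3 + 7*(-1))) = 3/(-3 + (-3 - 7)) = 3/(-3 - 10) = 3/(-13) = 3*(-1/13) = -3/13)
(18*B)/K - 187/I(-13) = (18*(-11))/22 - 187/(-3/13) = -198*1/22 - 187*(-13/3) = -9 + 2431/3 = 2404/3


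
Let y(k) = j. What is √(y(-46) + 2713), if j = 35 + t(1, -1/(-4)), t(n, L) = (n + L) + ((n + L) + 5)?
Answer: √11022/2 ≈ 52.493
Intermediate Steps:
t(n, L) = 5 + 2*L + 2*n (t(n, L) = (L + n) + ((L + n) + 5) = (L + n) + (5 + L + n) = 5 + 2*L + 2*n)
j = 85/2 (j = 35 + (5 + 2*(-1/(-4)) + 2*1) = 35 + (5 + 2*(-1*(-¼)) + 2) = 35 + (5 + 2*(¼) + 2) = 35 + (5 + ½ + 2) = 35 + 15/2 = 85/2 ≈ 42.500)
y(k) = 85/2
√(y(-46) + 2713) = √(85/2 + 2713) = √(5511/2) = √11022/2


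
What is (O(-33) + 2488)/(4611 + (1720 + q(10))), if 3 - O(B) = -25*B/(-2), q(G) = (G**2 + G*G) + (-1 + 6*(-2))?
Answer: 5807/13036 ≈ 0.44546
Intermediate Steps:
q(G) = -13 + 2*G**2 (q(G) = (G**2 + G**2) + (-1 - 12) = 2*G**2 - 13 = -13 + 2*G**2)
O(B) = 3 - 25*B/2 (O(B) = 3 - (-25*B)/(-2) = 3 - (-25*B)*(-1)/2 = 3 - 25*B/2)
(O(-33) + 2488)/(4611 + (1720 + q(10))) = ((3 - 25/2*(-33)) + 2488)/(4611 + (1720 + (-13 + 2*10**2))) = ((3 + 825/2) + 2488)/(4611 + (1720 + (-13 + 2*100))) = (831/2 + 2488)/(4611 + (1720 + (-13 + 200))) = 5807/(2*(4611 + (1720 + 187))) = 5807/(2*(4611 + 1907)) = (5807/2)/6518 = (5807/2)*(1/6518) = 5807/13036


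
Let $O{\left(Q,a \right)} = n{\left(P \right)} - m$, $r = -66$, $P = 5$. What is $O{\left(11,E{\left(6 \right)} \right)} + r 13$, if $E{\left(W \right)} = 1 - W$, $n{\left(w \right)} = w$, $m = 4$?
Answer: $-857$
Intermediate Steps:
$O{\left(Q,a \right)} = 1$ ($O{\left(Q,a \right)} = 5 - 4 = 1$)
$O{\left(11,E{\left(6 \right)} \right)} + r 13 = 1 - 858 = -857$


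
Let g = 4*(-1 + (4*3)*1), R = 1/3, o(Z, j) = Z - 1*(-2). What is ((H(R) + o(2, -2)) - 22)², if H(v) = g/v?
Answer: 12996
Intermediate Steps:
o(Z, j) = 2 + Z (o(Z, j) = Z + 2 = 2 + Z)
R = ⅓ (R = 1*(⅓) = ⅓ ≈ 0.33333)
g = 44 (g = 4*(-1 + 12*1) = 4*(-1 + 12) = 4*11 = 44)
H(v) = 44/v
((H(R) + o(2, -2)) - 22)² = ((44/(⅓) + (2 + 2)) - 22)² = ((44*3 + 4) - 22)² = ((132 + 4) - 22)² = (136 - 22)² = 114² = 12996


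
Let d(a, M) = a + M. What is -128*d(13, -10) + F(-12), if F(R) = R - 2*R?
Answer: -372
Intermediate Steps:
F(R) = -R
d(a, M) = M + a
-128*d(13, -10) + F(-12) = -128*(-10 + 13) - 1*(-12) = -128*3 + 12 = -384 + 12 = -372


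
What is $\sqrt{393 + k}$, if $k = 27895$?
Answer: $8 \sqrt{442} \approx 168.19$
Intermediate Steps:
$\sqrt{393 + k} = \sqrt{393 + 27895} = \sqrt{28288} = 8 \sqrt{442}$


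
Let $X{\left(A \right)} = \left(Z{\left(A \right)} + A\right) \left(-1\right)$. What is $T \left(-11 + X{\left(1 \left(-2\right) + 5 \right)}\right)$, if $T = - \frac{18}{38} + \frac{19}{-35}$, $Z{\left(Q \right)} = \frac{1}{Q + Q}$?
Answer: $\frac{5746}{399} \approx 14.401$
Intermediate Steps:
$Z{\left(Q \right)} = \frac{1}{2 Q}$
$T = - \frac{676}{665}$ ($T = \left(-18\right) \frac{1}{38} + 19 \left(- \frac{1}{35}\right) = - \frac{9}{19} - \frac{19}{35} = - \frac{676}{665} \approx -1.0165$)
$X{\left(A \right)} = - A - \frac{1}{2 A}$ ($X{\left(A \right)} = \left(\frac{1}{2 A} + A\right) \left(-1\right) = \left(A + \frac{1}{2 A}\right) \left(-1\right) = - A - \frac{1}{2 A}$)
$T \left(-11 + X{\left(1 \left(-2\right) + 5 \right)}\right) = - \frac{676 \left(-11 - \left(5 - 2 + \frac{1}{2 \left(1 \left(-2\right) + 5\right)}\right)\right)}{665} = - \frac{676 \left(-11 - \left(3 + \frac{1}{2 \left(-2 + 5\right)}\right)\right)}{665} = - \frac{676 \left(-11 - \left(3 + \frac{1}{2 \cdot 3}\right)\right)}{665} = - \frac{676 \left(-11 - \frac{19}{6}\right)}{665} = \left(- \frac{676}{665}\right) \left(- \frac{85}{6}\right) = \frac{5746}{399}$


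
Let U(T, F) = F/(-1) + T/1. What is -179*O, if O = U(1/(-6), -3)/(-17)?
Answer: 179/6 ≈ 29.833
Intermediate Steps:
U(T, F) = T - F (U(T, F) = F*(-1) + T*1 = -F + T = T - F)
O = -1/6 (O = (1/(-6) - 1*(-3))/(-17) = (-1/6 + 3)*(-1/17) = (17/6)*(-1/17) = -1/6 ≈ -0.16667)
-179*O = -179*(-1/6) = 179/6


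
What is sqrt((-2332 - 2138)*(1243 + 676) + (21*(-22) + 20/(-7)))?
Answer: 2*I*sqrt(105085337)/7 ≈ 2928.9*I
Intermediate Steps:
sqrt((-2332 - 2138)*(1243 + 676) + (21*(-22) + 20/(-7))) = sqrt(-4470*1919 + (-462 + 20*(-1/7))) = sqrt(-8577930 + (-462 - 20/7)) = sqrt(-8577930 - 3254/7) = sqrt(-60048764/7) = 2*I*sqrt(105085337)/7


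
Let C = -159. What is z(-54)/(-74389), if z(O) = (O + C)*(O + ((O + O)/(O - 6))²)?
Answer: -270297/1859725 ≈ -0.14534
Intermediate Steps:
z(O) = (-159 + O)*(O + 4*O²/(-6 + O)²) (z(O) = (O - 159)*(O + ((O + O)/(O - 6))²) = (-159 + O)*(O + ((2*O)/(-6 + O))²) = (-159 + O)*(O + (2*O/(-6 + O))²) = (-159 + O)*(O + 4*O²/(-6 + O)²))
z(-54)/(-74389) = -54*(-636*(-54) + 4*(-54)² + (-6 - 54)²*(-159 - 54))/(-6 - 54)²/(-74389) = -54*(34344 + 4*2916 + (-60)²*(-213))/(-60)²*(-1/74389) = -54*1/3600*(34344 + 11664 + 3600*(-213))*(-1/74389) = -54*1/3600*(34344 + 11664 - 766800)*(-1/74389) = -54*1/3600*(-720792)*(-1/74389) = (270297/25)*(-1/74389) = -270297/1859725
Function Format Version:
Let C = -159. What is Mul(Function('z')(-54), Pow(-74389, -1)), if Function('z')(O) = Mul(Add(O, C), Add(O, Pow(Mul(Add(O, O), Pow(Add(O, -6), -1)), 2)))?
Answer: Rational(-270297, 1859725) ≈ -0.14534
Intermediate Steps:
Function('z')(O) = Mul(Add(-159, O), Add(O, Mul(4, Pow(O, 2), Pow(Add(-6, O), -2)))) (Function('z')(O) = Mul(Add(O, -159), Add(O, Pow(Mul(Add(O, O), Pow(Add(O, -6), -1)), 2))) = Mul(Add(-159, O), Add(O, Pow(Mul(Mul(2, O), Pow(Add(-6, O), -1)), 2))) = Mul(Add(-159, O), Add(O, Pow(Mul(2, O, Pow(Add(-6, O), -1)), 2))) = Mul(Add(-159, O), Add(O, Mul(4, Pow(O, 2), Pow(Add(-6, O), -2)))))
Mul(Function('z')(-54), Pow(-74389, -1)) = Mul(Mul(-54, Pow(Add(-6, -54), -2), Add(Mul(-636, -54), Mul(4, Pow(-54, 2)), Mul(Pow(Add(-6, -54), 2), Add(-159, -54)))), Pow(-74389, -1)) = Mul(Mul(-54, Pow(-60, -2), Add(34344, Mul(4, 2916), Mul(Pow(-60, 2), -213))), Rational(-1, 74389)) = Mul(Mul(-54, Rational(1, 3600), Add(34344, 11664, Mul(3600, -213))), Rational(-1, 74389)) = Mul(Mul(-54, Rational(1, 3600), Add(34344, 11664, -766800)), Rational(-1, 74389)) = Mul(Mul(-54, Rational(1, 3600), -720792), Rational(-1, 74389)) = Mul(Rational(270297, 25), Rational(-1, 74389)) = Rational(-270297, 1859725)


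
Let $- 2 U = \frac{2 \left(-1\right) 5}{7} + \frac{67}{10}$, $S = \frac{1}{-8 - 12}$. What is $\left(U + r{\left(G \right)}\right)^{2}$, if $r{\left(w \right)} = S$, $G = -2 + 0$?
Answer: $\frac{8836}{1225} \approx 7.2131$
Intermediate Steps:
$S = - \frac{1}{20}$ ($S = \frac{1}{-20} = - \frac{1}{20} \approx -0.05$)
$G = -2$
$r{\left(w \right)} = - \frac{1}{20}$
$U = - \frac{369}{140}$ ($U = - \frac{\frac{2 \left(-1\right) 5}{7} + \frac{67}{10}}{2} = - \frac{\left(-2\right) 5 \cdot \frac{1}{7} + 67 \cdot \frac{1}{10}}{2} = - \frac{\left(-10\right) \frac{1}{7} + \frac{67}{10}}{2} = - \frac{- \frac{10}{7} + \frac{67}{10}}{2} = \left(- \frac{1}{2}\right) \frac{369}{70} = - \frac{369}{140} \approx -2.6357$)
$\left(U + r{\left(G \right)}\right)^{2} = \left(- \frac{369}{140} - \frac{1}{20}\right)^{2} = \left(- \frac{94}{35}\right)^{2} = \frac{8836}{1225}$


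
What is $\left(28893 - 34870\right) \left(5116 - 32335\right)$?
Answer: $162687963$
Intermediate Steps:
$\left(28893 - 34870\right) \left(5116 - 32335\right) = \left(-5977\right) \left(-27219\right) = 162687963$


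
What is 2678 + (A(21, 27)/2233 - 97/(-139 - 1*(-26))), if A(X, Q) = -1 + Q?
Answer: 675956601/252329 ≈ 2678.9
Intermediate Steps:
2678 + (A(21, 27)/2233 - 97/(-139 - 1*(-26))) = 2678 + ((-1 + 27)/2233 - 97/(-139 - 1*(-26))) = 2678 + (26*(1/2233) - 97/(-139 + 26)) = 2678 + (26/2233 - 97/(-113)) = 2678 + (26/2233 - 97*(-1/113)) = 2678 + (26/2233 + 97/113) = 2678 + 219539/252329 = 675956601/252329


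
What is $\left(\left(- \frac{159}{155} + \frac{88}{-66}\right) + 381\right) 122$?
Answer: $\frac{21480296}{465} \approx 46194.0$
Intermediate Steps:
$\left(\left(- \frac{159}{155} + \frac{88}{-66}\right) + 381\right) 122 = \left(\left(\left(-159\right) \frac{1}{155} + 88 \left(- \frac{1}{66}\right)\right) + 381\right) 122 = \left(\left(- \frac{159}{155} - \frac{4}{3}\right) + 381\right) 122 = \left(- \frac{1097}{465} + 381\right) 122 = \frac{176068}{465} \cdot 122 = \frac{21480296}{465}$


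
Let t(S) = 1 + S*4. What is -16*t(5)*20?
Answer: -6720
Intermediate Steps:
t(S) = 1 + 4*S
-16*t(5)*20 = -16*(1 + 4*5)*20 = -16*(1 + 20)*20 = -16*21*20 = -336*20 = -6720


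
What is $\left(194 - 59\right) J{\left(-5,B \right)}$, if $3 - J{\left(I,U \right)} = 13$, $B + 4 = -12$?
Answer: $-1350$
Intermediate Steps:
$B = -16$ ($B = -4 - 12 = -16$)
$J{\left(I,U \right)} = -10$ ($J{\left(I,U \right)} = 3 - 13 = -10$)
$\left(194 - 59\right) J{\left(-5,B \right)} = \left(194 - 59\right) \left(-10\right) = 135 \left(-10\right) = -1350$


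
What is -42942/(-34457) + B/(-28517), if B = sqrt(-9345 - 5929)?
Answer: 42942/34457 - I*sqrt(15274)/28517 ≈ 1.2462 - 0.0043338*I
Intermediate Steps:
B = I*sqrt(15274) (B = sqrt(-15274) = I*sqrt(15274) ≈ 123.59*I)
-42942/(-34457) + B/(-28517) = -42942/(-34457) + (I*sqrt(15274))/(-28517) = -42942*(-1/34457) + (I*sqrt(15274))*(-1/28517) = 42942/34457 - I*sqrt(15274)/28517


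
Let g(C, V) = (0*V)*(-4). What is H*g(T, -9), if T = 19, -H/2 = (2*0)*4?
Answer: 0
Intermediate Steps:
H = 0 (H = -2*2*0*4 = -0*4 = -2*0 = 0)
g(C, V) = 0 (g(C, V) = 0*(-4) = 0)
H*g(T, -9) = 0*0 = 0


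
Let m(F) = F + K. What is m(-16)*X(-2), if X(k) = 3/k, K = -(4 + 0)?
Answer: 30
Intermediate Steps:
K = -4 (K = -1*4 = -4)
m(F) = -4 + F (m(F) = F - 4 = -4 + F)
m(-16)*X(-2) = (-4 - 16)*(3/(-2)) = -60*(-1)/2 = -20*(-3/2) = 30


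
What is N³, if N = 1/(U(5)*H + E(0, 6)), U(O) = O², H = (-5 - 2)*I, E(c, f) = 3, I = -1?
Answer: 1/5639752 ≈ 1.7731e-7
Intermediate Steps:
H = 7 (H = (-5 - 2)*(-1) = -7*(-1) = 7)
N = 1/178 (N = 1/(5²*7 + 3) = 1/(25*7 + 3) = 1/(175 + 3) = 1/178 ≈ 0.0056180)
N³ = (1/178)³ = 1/5639752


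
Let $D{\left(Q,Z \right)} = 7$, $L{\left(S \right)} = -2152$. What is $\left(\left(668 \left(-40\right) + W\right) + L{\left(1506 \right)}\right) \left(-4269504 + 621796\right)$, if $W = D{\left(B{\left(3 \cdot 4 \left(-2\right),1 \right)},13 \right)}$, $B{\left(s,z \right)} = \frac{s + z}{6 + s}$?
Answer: $105291091420$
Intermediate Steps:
$B{\left(s,z \right)} = \frac{s + z}{6 + s}$
$W = 7$
$\left(\left(668 \left(-40\right) + W\right) + L{\left(1506 \right)}\right) \left(-4269504 + 621796\right) = \left(\left(668 \left(-40\right) + 7\right) - 2152\right) \left(-4269504 + 621796\right) = \left(\left(-26720 + 7\right) - 2152\right) \left(-3647708\right) = \left(-26713 - 2152\right) \left(-3647708\right) = \left(-28865\right) \left(-3647708\right) = 105291091420$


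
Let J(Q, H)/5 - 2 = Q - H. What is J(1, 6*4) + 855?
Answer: 750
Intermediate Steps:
J(Q, H) = 10 - 5*H + 5*Q (J(Q, H) = 10 + 5*(Q - H) = 10 + (-5*H + 5*Q) = 10 - 5*H + 5*Q)
J(1, 6*4) + 855 = (10 - 30*4 + 5*1) + 855 = (10 - 5*24 + 5) + 855 = (10 - 120 + 5) + 855 = -105 + 855 = 750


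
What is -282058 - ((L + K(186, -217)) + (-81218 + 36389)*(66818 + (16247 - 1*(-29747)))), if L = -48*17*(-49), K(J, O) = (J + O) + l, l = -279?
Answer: 5056927416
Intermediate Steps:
K(J, O) = -279 + J + O (K(J, O) = (J + O) - 279 = -279 + J + O)
L = 39984 (L = -816*(-49) = 39984)
-282058 - ((L + K(186, -217)) + (-81218 + 36389)*(66818 + (16247 - 1*(-29747)))) = -282058 - ((39984 + (-279 + 186 - 217)) + (-81218 + 36389)*(66818 + (16247 - 1*(-29747)))) = -282058 - ((39984 - 310) - 44829*(66818 + (16247 + 29747))) = -282058 - (39674 - 44829*(66818 + 45994)) = -282058 - (39674 - 44829*112812) = -282058 - (39674 - 5057249148) = -282058 - 1*(-5057209474) = -282058 + 5057209474 = 5056927416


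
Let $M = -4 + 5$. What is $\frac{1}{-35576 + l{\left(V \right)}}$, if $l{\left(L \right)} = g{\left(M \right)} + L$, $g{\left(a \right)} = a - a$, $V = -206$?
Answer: $- \frac{1}{35782} \approx -2.7947 \cdot 10^{-5}$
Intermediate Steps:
$M = 1$
$g{\left(a \right)} = 0$
$l{\left(L \right)} = L$ ($l{\left(L \right)} = 0 + L = L$)
$\frac{1}{-35576 + l{\left(V \right)}} = \frac{1}{-35576 - 206} = \frac{1}{-35782} = - \frac{1}{35782}$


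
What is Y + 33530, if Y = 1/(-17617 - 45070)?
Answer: 2101895109/62687 ≈ 33530.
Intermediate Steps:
Y = -1/62687 (Y = 1/(-62687) = -1/62687 ≈ -1.5952e-5)
Y + 33530 = -1/62687 + 33530 = 2101895109/62687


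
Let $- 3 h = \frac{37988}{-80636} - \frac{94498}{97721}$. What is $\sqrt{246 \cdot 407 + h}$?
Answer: $\frac{\sqrt{388548619707506194931709}}{1969957639} \approx 316.42$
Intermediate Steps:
$h = \frac{944347173}{1969957639}$ ($h = - \frac{\frac{37988}{-80636} - \frac{94498}{97721}}{3} = - \frac{37988 \left(- \frac{1}{80636}\right) - \frac{94498}{97721}}{3} = - \frac{- \frac{9497}{20159} - \frac{94498}{97721}}{3} = \left(- \frac{1}{3}\right) \left(- \frac{2833041519}{1969957639}\right) = \frac{944347173}{1969957639} \approx 0.47937$)
$\sqrt{246 \cdot 407 + h} = \sqrt{246 \cdot 407 + \frac{944347173}{1969957639}} = \sqrt{100122 + \frac{944347173}{1969957639}} = \sqrt{\frac{197237043079131}{1969957639}} = \frac{\sqrt{388548619707506194931709}}{1969957639}$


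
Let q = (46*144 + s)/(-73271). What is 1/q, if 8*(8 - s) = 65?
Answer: -586168/52991 ≈ -11.062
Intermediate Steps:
s = -⅛ (s = 8 - ⅛*65 = 8 - 65/8 = -⅛ ≈ -0.12500)
q = -52991/586168 (q = (46*144 - ⅛)/(-73271) = (6624 - ⅛)*(-1/73271) = (52991/8)*(-1/73271) = -52991/586168 ≈ -0.090402)
1/q = 1/(-52991/586168) = -586168/52991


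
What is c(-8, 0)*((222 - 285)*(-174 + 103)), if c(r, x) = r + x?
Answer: -35784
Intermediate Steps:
c(-8, 0)*((222 - 285)*(-174 + 103)) = (-8 + 0)*((222 - 285)*(-174 + 103)) = -(-504)*(-71) = -8*4473 = -35784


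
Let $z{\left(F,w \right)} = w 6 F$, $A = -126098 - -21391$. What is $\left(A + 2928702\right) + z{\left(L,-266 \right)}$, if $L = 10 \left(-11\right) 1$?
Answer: $2999555$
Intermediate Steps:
$A = -104707$ ($A = -126098 + 21391 = -104707$)
$L = -110$ ($L = \left(-110\right) 1 = -110$)
$z{\left(F,w \right)} = 6 F w$ ($z{\left(F,w \right)} = 6 w F = 6 F w$)
$\left(A + 2928702\right) + z{\left(L,-266 \right)} = \left(-104707 + 2928702\right) + 6 \left(-110\right) \left(-266\right) = 2823995 + 175560 = 2999555$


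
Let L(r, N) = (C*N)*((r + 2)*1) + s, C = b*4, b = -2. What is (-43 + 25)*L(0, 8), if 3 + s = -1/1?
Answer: 2376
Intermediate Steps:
s = -4 (s = -3 - 1/1 = -3 - 1*1 = -3 - 1 = -4)
C = -8 (C = -2*4 = -8)
L(r, N) = -4 - 8*N*(2 + r) (L(r, N) = (-8*N)*((r + 2)*1) - 4 = (-8*N)*((2 + r)*1) - 4 = (-8*N)*(2 + r) - 4 = -8*N*(2 + r) - 4 = -4 - 8*N*(2 + r))
(-43 + 25)*L(0, 8) = (-43 + 25)*(-4 - 16*8 - 8*8*0) = -18*(-4 - 128 + 0) = -18*(-132) = 2376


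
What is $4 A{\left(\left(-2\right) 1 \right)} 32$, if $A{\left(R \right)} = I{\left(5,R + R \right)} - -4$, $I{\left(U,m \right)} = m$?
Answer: $0$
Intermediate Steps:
$A{\left(R \right)} = 4 + 2 R$ ($A{\left(R \right)} = \left(R + R\right) - -4 = 2 R + 4 = 4 + 2 R$)
$4 A{\left(\left(-2\right) 1 \right)} 32 = 4 \left(4 + 2 \left(\left(-2\right) 1\right)\right) 32 = 4 \left(4 + 2 \left(-2\right)\right) 32 = 4 \left(4 - 4\right) 32 = 4 \cdot 0 \cdot 32 = 0 \cdot 32 = 0$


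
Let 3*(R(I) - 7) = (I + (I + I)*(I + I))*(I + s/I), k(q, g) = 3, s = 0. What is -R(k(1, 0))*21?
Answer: -966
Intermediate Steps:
R(I) = 7 + I*(I + 4*I²)/3 (R(I) = 7 + ((I + (I + I)*(I + I))*(I + 0/I))/3 = 7 + ((I + (2*I)*(2*I))*(I + 0))/3 = 7 + ((I + 4*I²)*I)/3 = 7 + (I*(I + 4*I²))/3 = 7 + I*(I + 4*I²)/3)
-R(k(1, 0))*21 = -(7 + (⅓)*3² + (4/3)*3³)*21 = -(7 + (⅓)*9 + (4/3)*27)*21 = -(7 + 3 + 36)*21 = -1*46*21 = -46*21 = -966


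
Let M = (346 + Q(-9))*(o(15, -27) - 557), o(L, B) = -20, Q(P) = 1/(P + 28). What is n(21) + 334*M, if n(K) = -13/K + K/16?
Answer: -425752601173/6384 ≈ -6.6691e+7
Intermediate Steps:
Q(P) = 1/(28 + P)
M = -3793775/19 (M = (346 + 1/(28 - 9))*(-20 - 557) = (346 + 1/19)*(-577) = (6575/19)*(-577) = -3793775/19 ≈ -1.9967e+5)
n(K) = -13/K + K/16 (n(K) = -13/K + K*(1/16) = -13/K + K/16)
n(21) + 334*M = (-13/21 + (1/16)*21) + 334*(-3793775/19) = (-13*1/21 + 21/16) - 1267120850/19 = (-13/21 + 21/16) - 1267120850/19 = 233/336 - 1267120850/19 = -425752601173/6384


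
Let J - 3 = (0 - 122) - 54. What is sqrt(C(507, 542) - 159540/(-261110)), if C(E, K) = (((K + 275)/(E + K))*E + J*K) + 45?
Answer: 2*I*sqrt(17504044418019809674)/27390439 ≈ 305.49*I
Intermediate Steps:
J = -173 (J = 3 + ((0 - 122) - 54) = 3 + (-122 - 54) = 3 - 176 = -173)
C(E, K) = 45 - 173*K + E*(275 + K)/(E + K) (C(E, K) = (((K + 275)/(E + K))*E - 173*K) + 45 = (((275 + K)/(E + K))*E - 173*K) + 45 = (E*(275 + K)/(E + K) - 173*K) + 45 = (-173*K + E*(275 + K)/(E + K)) + 45 = 45 - 173*K + E*(275 + K)/(E + K))
sqrt(C(507, 542) - 159540/(-261110)) = sqrt((-173*542**2 + 45*542 + 320*507 - 172*507*542)/(507 + 542) - 159540/(-261110)) = sqrt((-173*293764 + 24390 + 162240 - 47264568)/1049 - 159540*(-1/261110)) = sqrt((-50821172 + 24390 + 162240 - 47264568)/1049 + 15954/26111) = sqrt((1/1049)*(-97899110) + 15954/26111) = sqrt(-97899110/1049 + 15954/26111) = sqrt(-2556226925464/27390439) = 2*I*sqrt(17504044418019809674)/27390439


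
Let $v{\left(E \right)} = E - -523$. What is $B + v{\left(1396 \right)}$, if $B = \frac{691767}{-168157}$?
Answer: $\frac{322001516}{168157} \approx 1914.9$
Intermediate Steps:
$B = - \frac{691767}{168157}$ ($B = 691767 \left(- \frac{1}{168157}\right) = - \frac{691767}{168157} \approx -4.1138$)
$v{\left(E \right)} = 523 + E$ ($v{\left(E \right)} = E + 523 = 523 + E$)
$B + v{\left(1396 \right)} = - \frac{691767}{168157} + \left(523 + 1396\right) = - \frac{691767}{168157} + 1919 = \frac{322001516}{168157}$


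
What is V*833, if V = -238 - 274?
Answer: -426496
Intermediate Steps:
V = -512
V*833 = -512*833 = -426496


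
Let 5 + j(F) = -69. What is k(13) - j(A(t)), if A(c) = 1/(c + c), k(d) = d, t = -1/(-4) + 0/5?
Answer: 87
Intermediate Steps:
t = ¼ (t = -1*(-¼) + 0*(⅕) = ¼ + 0 = ¼ ≈ 0.25000)
A(c) = 1/(2*c)
j(F) = -74 (j(F) = -5 - 69 = -74)
k(13) - j(A(t)) = 13 - 1*(-74) = 13 + 74 = 87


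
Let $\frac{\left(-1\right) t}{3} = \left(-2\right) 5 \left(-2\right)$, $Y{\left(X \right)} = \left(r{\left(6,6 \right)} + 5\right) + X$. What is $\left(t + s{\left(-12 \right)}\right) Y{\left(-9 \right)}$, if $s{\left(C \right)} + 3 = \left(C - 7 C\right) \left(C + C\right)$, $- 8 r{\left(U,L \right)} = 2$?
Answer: $\frac{30447}{4} \approx 7611.8$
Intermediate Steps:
$r{\left(U,L \right)} = - \frac{1}{4}$ ($r{\left(U,L \right)} = \left(- \frac{1}{8}\right) 2 = - \frac{1}{4}$)
$s{\left(C \right)} = -3 - 12 C^{2}$ ($s{\left(C \right)} = -3 + \left(C - 7 C\right) \left(C + C\right) = -3 + - 6 C 2 C = -3 - 12 C^{2}$)
$Y{\left(X \right)} = \frac{19}{4} + X$ ($Y{\left(X \right)} = \left(- \frac{1}{4} + 5\right) + X = \frac{19}{4} + X$)
$t = -60$ ($t = - 3 \left(-2\right) 5 \left(-2\right) = - 3 \left(\left(-10\right) \left(-2\right)\right) = \left(-3\right) 20 = -60$)
$\left(t + s{\left(-12 \right)}\right) Y{\left(-9 \right)} = \left(-60 - \left(3 + 12 \left(-12\right)^{2}\right)\right) \left(\frac{19}{4} - 9\right) = \left(-60 - 1731\right) \left(- \frac{17}{4}\right) = \left(-1791\right) \left(- \frac{17}{4}\right) = \frac{30447}{4}$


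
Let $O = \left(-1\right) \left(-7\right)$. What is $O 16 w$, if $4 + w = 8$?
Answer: $448$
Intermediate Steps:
$w = 4$ ($w = -4 + 8 = 4$)
$O = 7$
$O 16 w = 7 \cdot 16 \cdot 4 = 112 \cdot 4 = 448$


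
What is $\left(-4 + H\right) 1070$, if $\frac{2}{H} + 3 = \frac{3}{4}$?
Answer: $- \frac{47080}{9} \approx -5231.1$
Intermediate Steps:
$H = - \frac{8}{9}$ ($H = \frac{2}{-3 + \frac{3}{4}} = \frac{2}{- \frac{9}{4}} = 2 \left(- \frac{4}{9}\right) = - \frac{8}{9} \approx -0.88889$)
$\left(-4 + H\right) 1070 = \left(-4 - \frac{8}{9}\right) 1070 = \left(- \frac{44}{9}\right) 1070 = - \frac{47080}{9}$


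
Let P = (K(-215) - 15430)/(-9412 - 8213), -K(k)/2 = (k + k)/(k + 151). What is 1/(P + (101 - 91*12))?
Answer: -18800/18614327 ≈ -0.0010100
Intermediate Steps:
K(k) = -4*k/(151 + k) (K(k) = -2*(k + k)/(k + 151) = -2*2*k/(151 + k) = -4*k/(151 + k))
P = 16473/18800 (P = (-4*(-215)/(151 - 215) - 15430)/(-9412 - 8213) = (-4*(-215)/(-64) - 15430)/(-17625) = (-4*(-215)*(-1/64) - 15430)*(-1/17625) = (-215/16 - 15430)*(-1/17625) = -247095/16*(-1/17625) = 16473/18800 ≈ 0.87622)
1/(P + (101 - 91*12)) = 1/(16473/18800 + (101 - 91*12)) = 1/(16473/18800 + (101 - 1092)) = 1/(16473/18800 - 991) = 1/(-18614327/18800) = -18800/18614327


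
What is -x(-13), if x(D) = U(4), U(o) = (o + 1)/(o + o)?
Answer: -5/8 ≈ -0.62500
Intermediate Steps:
U(o) = (1 + o)/(2*o) (U(o) = (1 + o)/((2*o)) = (1 + o)*(1/(2*o)) = (1 + o)/(2*o))
x(D) = 5/8 (x(D) = (½)*(1 + 4)/4 = (½)*(¼)*5 = 5/8)
-x(-13) = -1*5/8 = -5/8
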